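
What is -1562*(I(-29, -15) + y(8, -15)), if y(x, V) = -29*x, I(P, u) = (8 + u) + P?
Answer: 418616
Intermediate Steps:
I(P, u) = 8 + P + u
-1562*(I(-29, -15) + y(8, -15)) = -1562*((8 - 29 - 15) - 29*8) = -1562*(-36 - 232) = -1562*(-268) = 418616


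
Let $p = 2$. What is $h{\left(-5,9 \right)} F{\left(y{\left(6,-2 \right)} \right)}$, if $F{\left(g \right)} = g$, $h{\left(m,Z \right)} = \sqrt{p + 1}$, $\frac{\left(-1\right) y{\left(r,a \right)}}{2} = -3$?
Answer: $6 \sqrt{3} \approx 10.392$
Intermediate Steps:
$y{\left(r,a \right)} = 6$ ($y{\left(r,a \right)} = \left(-2\right) \left(-3\right) = 6$)
$h{\left(m,Z \right)} = \sqrt{3}$ ($h{\left(m,Z \right)} = \sqrt{2 + 1} = \sqrt{3}$)
$h{\left(-5,9 \right)} F{\left(y{\left(6,-2 \right)} \right)} = \sqrt{3} \cdot 6 = 6 \sqrt{3}$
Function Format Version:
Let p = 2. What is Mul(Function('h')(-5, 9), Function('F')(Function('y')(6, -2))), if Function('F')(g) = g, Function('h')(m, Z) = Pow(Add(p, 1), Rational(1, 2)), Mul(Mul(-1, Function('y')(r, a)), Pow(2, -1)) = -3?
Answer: Mul(6, Pow(3, Rational(1, 2))) ≈ 10.392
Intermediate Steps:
Function('y')(r, a) = 6 (Function('y')(r, a) = Mul(-2, -3) = 6)
Function('h')(m, Z) = Pow(3, Rational(1, 2)) (Function('h')(m, Z) = Pow(Add(2, 1), Rational(1, 2)) = Pow(3, Rational(1, 2)))
Mul(Function('h')(-5, 9), Function('F')(Function('y')(6, -2))) = Mul(Pow(3, Rational(1, 2)), 6) = Mul(6, Pow(3, Rational(1, 2)))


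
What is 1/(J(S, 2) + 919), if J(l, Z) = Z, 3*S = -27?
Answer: 1/921 ≈ 0.0010858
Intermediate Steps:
S = -9 (S = (⅓)*(-27) = -9)
1/(J(S, 2) + 919) = 1/(2 + 919) = 1/921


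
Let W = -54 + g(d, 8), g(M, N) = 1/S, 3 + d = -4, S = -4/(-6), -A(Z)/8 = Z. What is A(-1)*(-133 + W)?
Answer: -1484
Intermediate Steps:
A(Z) = -8*Z
S = ⅔ (S = -4*(-⅙) = ⅔ ≈ 0.66667)
d = -7 (d = -3 - 4 = -7)
g(M, N) = 3/2 (g(M, N) = 1/(⅔) = 3/2)
W = -105/2 (W = -54 + 3/2 = -105/2 ≈ -52.500)
A(-1)*(-133 + W) = (-8*(-1))*(-133 - 105/2) = 8*(-371/2) = -1484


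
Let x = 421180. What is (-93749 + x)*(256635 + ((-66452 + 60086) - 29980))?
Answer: 72129447559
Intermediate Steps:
(-93749 + x)*(256635 + ((-66452 + 60086) - 29980)) = (-93749 + 421180)*(256635 + ((-66452 + 60086) - 29980)) = 327431*(256635 + (-6366 - 29980)) = 327431*(256635 - 36346) = 327431*220289 = 72129447559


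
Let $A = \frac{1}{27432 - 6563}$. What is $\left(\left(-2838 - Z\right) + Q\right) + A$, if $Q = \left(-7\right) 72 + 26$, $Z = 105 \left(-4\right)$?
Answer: $- \frac{60436623}{20869} \approx -2896.0$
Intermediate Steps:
$Z = -420$
$Q = -478$ ($Q = -504 + 26 = -478$)
$A = \frac{1}{20869} \approx 4.7918 \cdot 10^{-5}$
$\left(\left(-2838 - Z\right) + Q\right) + A = \left(\left(-2838 - -420\right) - 478\right) + \frac{1}{20869} = \left(\left(-2838 + 420\right) - 478\right) + \frac{1}{20869} = \left(-2418 - 478\right) + \frac{1}{20869} = -2896 + \frac{1}{20869} = - \frac{60436623}{20869}$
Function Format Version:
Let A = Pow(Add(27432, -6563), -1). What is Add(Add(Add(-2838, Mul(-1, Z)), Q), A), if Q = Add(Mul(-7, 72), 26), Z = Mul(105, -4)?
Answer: Rational(-60436623, 20869) ≈ -2896.0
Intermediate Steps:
Z = -420
Q = -478 (Q = Add(-504, 26) = -478)
A = Rational(1, 20869) (A = Pow(20869, -1) = Rational(1, 20869) ≈ 4.7918e-5)
Add(Add(Add(-2838, Mul(-1, Z)), Q), A) = Add(Add(Add(-2838, Mul(-1, -420)), -478), Rational(1, 20869)) = Add(Add(Add(-2838, 420), -478), Rational(1, 20869)) = Add(Add(-2418, -478), Rational(1, 20869)) = Add(-2896, Rational(1, 20869)) = Rational(-60436623, 20869)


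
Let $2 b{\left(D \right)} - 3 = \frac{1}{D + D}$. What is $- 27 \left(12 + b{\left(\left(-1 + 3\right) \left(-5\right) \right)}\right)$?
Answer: $- \frac{14553}{40} \approx -363.83$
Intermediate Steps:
$b{\left(D \right)} = \frac{3}{2} + \frac{1}{4 D}$ ($b{\left(D \right)} = \frac{3}{2} + \frac{1}{2 \left(D + D\right)} = \frac{3}{2} + \frac{1}{2 \cdot 2 D} = \frac{3}{2} + \frac{\frac{1}{2} \frac{1}{D}}{2} = \frac{3}{2} + \frac{1}{4 D}$)
$- 27 \left(12 + b{\left(\left(-1 + 3\right) \left(-5\right) \right)}\right) = - 27 \left(12 + \frac{1 + 6 \left(-1 + 3\right) \left(-5\right)}{4 \left(-1 + 3\right) \left(-5\right)}\right) = - 27 \left(12 + \frac{1 + 6 \cdot 2 \left(-5\right)}{4 \cdot 2 \left(-5\right)}\right) = - 27 \left(12 + \frac{1 + 6 \left(-10\right)}{4 \left(-10\right)}\right) = - 27 \left(12 + \frac{1}{4} \left(- \frac{1}{10}\right) \left(1 - 60\right)\right) = - 27 \left(12 + \frac{1}{4} \left(- \frac{1}{10}\right) \left(-59\right)\right) = - 27 \left(12 + \frac{59}{40}\right) = \left(-27\right) \frac{539}{40} = - \frac{14553}{40}$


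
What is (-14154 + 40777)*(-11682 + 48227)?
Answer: 972937535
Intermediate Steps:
(-14154 + 40777)*(-11682 + 48227) = 26623*36545 = 972937535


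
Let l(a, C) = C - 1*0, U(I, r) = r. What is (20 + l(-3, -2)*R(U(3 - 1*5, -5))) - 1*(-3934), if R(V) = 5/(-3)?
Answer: 11872/3 ≈ 3957.3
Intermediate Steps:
l(a, C) = C (l(a, C) = C + 0 = C)
R(V) = -5/3 (R(V) = 5*(-⅓) = -5/3)
(20 + l(-3, -2)*R(U(3 - 1*5, -5))) - 1*(-3934) = (20 - 2*(-5/3)) - 1*(-3934) = (20 + 10/3) + 3934 = 70/3 + 3934 = 11872/3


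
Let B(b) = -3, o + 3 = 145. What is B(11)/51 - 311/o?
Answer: -5429/2414 ≈ -2.2490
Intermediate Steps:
o = 142 (o = -3 + 145 = 142)
B(11)/51 - 311/o = -3/51 - 311/142 = -3*1/51 - 311*1/142 = -1/17 - 311/142 = -5429/2414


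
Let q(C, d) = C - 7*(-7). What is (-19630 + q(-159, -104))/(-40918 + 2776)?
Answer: 3290/6357 ≈ 0.51754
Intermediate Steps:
q(C, d) = 49 + C (q(C, d) = C + 49 = 49 + C)
(-19630 + q(-159, -104))/(-40918 + 2776) = (-19630 + (49 - 159))/(-40918 + 2776) = (-19630 - 110)/(-38142) = -19740*(-1/38142) = 3290/6357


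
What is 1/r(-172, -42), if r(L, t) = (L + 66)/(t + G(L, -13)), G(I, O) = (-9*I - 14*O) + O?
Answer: -1675/106 ≈ -15.802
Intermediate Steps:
G(I, O) = -13*O - 9*I (G(I, O) = (-14*O - 9*I) + O = -13*O - 9*I)
r(L, t) = (66 + L)/(169 + t - 9*L) (r(L, t) = (L + 66)/(t + (-13*(-13) - 9*L)) = (66 + L)/(t + (169 - 9*L)) = (66 + L)/(169 + t - 9*L))
1/r(-172, -42) = 1/((66 - 172)/(169 - 42 - 9*(-172))) = 1/(-106/(169 - 42 + 1548)) = 1/(-106/1675) = -1675/106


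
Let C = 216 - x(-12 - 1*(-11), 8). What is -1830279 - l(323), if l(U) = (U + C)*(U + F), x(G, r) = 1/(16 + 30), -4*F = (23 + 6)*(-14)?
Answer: -189434925/92 ≈ -2.0591e+6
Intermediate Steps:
F = 203/2 (F = -(23 + 6)*(-14)/4 = -29*(-14)/4 = -¼*(-406) = 203/2 ≈ 101.50)
x(G, r) = 1/46
C = 9935/46 (C = 216 - 1*1/46 = 216 - 1/46 = 9935/46 ≈ 215.98)
l(U) = (203/2 + U)*(9935/46 + U) (l(U) = (U + 9935/46)*(U + 203/2) = (9935/46 + U)*(203/2 + U) = (203/2 + U)*(9935/46 + U))
-1830279 - l(323) = -1830279 - (2016805/92 + 323² + (7302/23)*323) = -1830279 - (2016805/92 + 104329 + 2358546/23) = -1830279 - 1*21049257/92 = -1830279 - 21049257/92 = -189434925/92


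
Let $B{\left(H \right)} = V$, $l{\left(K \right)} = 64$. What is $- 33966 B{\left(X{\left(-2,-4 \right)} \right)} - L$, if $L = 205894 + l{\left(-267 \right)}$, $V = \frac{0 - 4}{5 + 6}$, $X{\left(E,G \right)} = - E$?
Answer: $- \frac{2129674}{11} \approx -1.9361 \cdot 10^{5}$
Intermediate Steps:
$V = - \frac{4}{11} \approx -0.36364$
$B{\left(H \right)} = - \frac{4}{11}$
$L = 205958$ ($L = 205894 + 64 = 205958$)
$- 33966 B{\left(X{\left(-2,-4 \right)} \right)} - L = \left(-33966\right) \left(- \frac{4}{11}\right) - 205958 = \frac{135864}{11} - 205958 = - \frac{2129674}{11}$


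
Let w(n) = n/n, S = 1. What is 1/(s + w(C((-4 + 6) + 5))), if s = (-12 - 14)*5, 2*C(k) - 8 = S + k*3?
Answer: -1/129 ≈ -0.0077519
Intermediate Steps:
C(k) = 9/2 + 3*k/2 (C(k) = 4 + (1 + k*3)/2 = 4 + (1 + 3*k)/2 = 4 + (1/2 + 3*k/2) = 9/2 + 3*k/2)
s = -130 (s = -26*5 = -130)
w(n) = 1
1/(s + w(C((-4 + 6) + 5))) = 1/(-130 + 1) = 1/(-129) = -1/129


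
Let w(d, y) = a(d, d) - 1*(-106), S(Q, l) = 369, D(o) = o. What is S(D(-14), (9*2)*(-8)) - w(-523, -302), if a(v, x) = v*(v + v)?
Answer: -546795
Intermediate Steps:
a(v, x) = 2*v² (a(v, x) = v*(2*v) = 2*v²)
w(d, y) = 106 + 2*d² (w(d, y) = 2*d² - 1*(-106) = 2*d² + 106 = 106 + 2*d²)
S(D(-14), (9*2)*(-8)) - w(-523, -302) = 369 - (106 + 2*(-523)²) = 369 - (106 + 2*273529) = 369 - (106 + 547058) = 369 - 1*547164 = 369 - 547164 = -546795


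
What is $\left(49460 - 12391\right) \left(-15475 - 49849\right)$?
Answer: $-2421495356$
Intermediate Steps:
$\left(49460 - 12391\right) \left(-15475 - 49849\right) = 37069 \left(-65324\right) = -2421495356$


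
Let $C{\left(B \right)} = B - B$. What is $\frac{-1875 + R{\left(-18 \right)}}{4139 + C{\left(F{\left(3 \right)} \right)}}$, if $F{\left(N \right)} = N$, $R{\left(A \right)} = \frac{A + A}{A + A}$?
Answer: $- \frac{1874}{4139} \approx -0.45277$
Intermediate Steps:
$R{\left(A \right)} = 1$ ($R{\left(A \right)} = \frac{2 A}{2 A} = 2 A \frac{1}{2 A} = 1$)
$C{\left(B \right)} = 0$
$\frac{-1875 + R{\left(-18 \right)}}{4139 + C{\left(F{\left(3 \right)} \right)}} = \frac{-1875 + 1}{4139 + 0} = - \frac{1874}{4139}$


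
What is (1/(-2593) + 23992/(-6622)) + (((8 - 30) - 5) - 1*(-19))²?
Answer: 518358133/8585423 ≈ 60.377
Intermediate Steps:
(1/(-2593) + 23992/(-6622)) + (((8 - 30) - 5) - 1*(-19))² = (-1/2593 + 23992*(-1/6622)) + ((-22 - 5) + 19)² = (-1/2593 - 11996/3311) + (-27 + 19)² = -31108939/8585423 + (-8)² = -31108939/8585423 + 64 = 518358133/8585423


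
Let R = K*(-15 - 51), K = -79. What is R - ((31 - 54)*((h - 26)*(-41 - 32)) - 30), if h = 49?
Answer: -33373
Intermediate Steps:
R = 5214 (R = -79*(-15 - 51) = -79*(-66) = 5214)
R - ((31 - 54)*((h - 26)*(-41 - 32)) - 30) = 5214 - ((31 - 54)*((49 - 26)*(-41 - 32)) - 30) = 5214 - (-529*(-73) - 30) = 5214 - (-23*(-1679) - 30) = 5214 - (38617 - 30) = 5214 - 1*38587 = 5214 - 38587 = -33373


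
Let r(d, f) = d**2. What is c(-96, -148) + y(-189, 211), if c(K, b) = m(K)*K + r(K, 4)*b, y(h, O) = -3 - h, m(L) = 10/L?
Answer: -1363772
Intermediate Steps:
c(K, b) = 10 + b*K**2 (c(K, b) = (10/K)*K + K**2*b = 10 + b*K**2)
c(-96, -148) + y(-189, 211) = (10 - 148*(-96)**2) + (-3 - 1*(-189)) = (10 - 148*9216) + (-3 + 189) = (10 - 1363968) + 186 = -1363958 + 186 = -1363772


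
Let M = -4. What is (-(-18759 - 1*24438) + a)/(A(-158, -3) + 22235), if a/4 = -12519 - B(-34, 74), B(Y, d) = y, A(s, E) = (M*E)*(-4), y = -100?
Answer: -589/2017 ≈ -0.29202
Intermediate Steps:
A(s, E) = 16*E (A(s, E) = -4*E*(-4) = 16*E)
B(Y, d) = -100
a = -49676 (a = 4*(-12519 - 1*(-100)) = 4*(-12519 + 100) = 4*(-12419) = -49676)
(-(-18759 - 1*24438) + a)/(A(-158, -3) + 22235) = (-(-18759 - 1*24438) - 49676)/(16*(-3) + 22235) = (-(-18759 - 24438) - 49676)/(-48 + 22235) = (-1*(-43197) - 49676)/22187 = (43197 - 49676)*(1/22187) = -6479*1/22187 = -589/2017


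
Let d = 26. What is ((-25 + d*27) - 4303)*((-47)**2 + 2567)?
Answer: -17317776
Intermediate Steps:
((-25 + d*27) - 4303)*((-47)**2 + 2567) = ((-25 + 26*27) - 4303)*((-47)**2 + 2567) = ((-25 + 702) - 4303)*(2209 + 2567) = (677 - 4303)*4776 = -3626*4776 = -17317776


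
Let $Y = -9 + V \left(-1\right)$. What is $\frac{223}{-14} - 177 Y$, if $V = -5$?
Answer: $\frac{9689}{14} \approx 692.07$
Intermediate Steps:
$Y = -4$ ($Y = -9 - -5 = -9 + 5 = -4$)
$\frac{223}{-14} - 177 Y = \frac{223}{-14} - -708 = 223 \left(- \frac{1}{14}\right) + 708 = - \frac{223}{14} + 708 = \frac{9689}{14}$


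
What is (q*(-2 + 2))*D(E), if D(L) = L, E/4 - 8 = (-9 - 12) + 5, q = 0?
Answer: 0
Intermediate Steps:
E = -32 (E = 32 + 4*((-9 - 12) + 5) = 32 + 4*(-21 + 5) = 32 + 4*(-16) = 32 - 64 = -32)
(q*(-2 + 2))*D(E) = (0*(-2 + 2))*(-32) = (0*0)*(-32) = 0*(-32) = 0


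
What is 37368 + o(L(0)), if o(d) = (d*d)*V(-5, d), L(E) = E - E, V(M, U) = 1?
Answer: 37368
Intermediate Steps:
L(E) = 0
o(d) = d² (o(d) = (d*d)*1 = d²*1 = d²)
37368 + o(L(0)) = 37368 + 0² = 37368 + 0 = 37368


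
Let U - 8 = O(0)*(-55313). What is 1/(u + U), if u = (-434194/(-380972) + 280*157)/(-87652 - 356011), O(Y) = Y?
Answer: 3674416966/29031249569 ≈ 0.12657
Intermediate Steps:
U = 8 (U = 8 + 0*(-55313) = 8 + 0 = 8)
u = -364086159/3674416966 (u = (-434194*(-1/380972) + 43960)/(-443663) = (9439/8282 + 43960)*(-1/443663) = (364086159/8282)*(-1/443663) = -364086159/3674416966 ≈ -0.099087)
1/(u + U) = 1/(-364086159/3674416966 + 8) = 1/(29031249569/3674416966) = 3674416966/29031249569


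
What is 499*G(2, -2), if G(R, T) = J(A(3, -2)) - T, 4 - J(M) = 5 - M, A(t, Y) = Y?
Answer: -499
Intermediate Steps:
J(M) = -1 + M (J(M) = 4 - (5 - M) = 4 + (-5 + M) = -1 + M)
G(R, T) = -3 - T (G(R, T) = (-1 - 2) - T = -3 - T)
499*G(2, -2) = 499*(-3 - 1*(-2)) = 499*(-3 + 2) = 499*(-1) = -499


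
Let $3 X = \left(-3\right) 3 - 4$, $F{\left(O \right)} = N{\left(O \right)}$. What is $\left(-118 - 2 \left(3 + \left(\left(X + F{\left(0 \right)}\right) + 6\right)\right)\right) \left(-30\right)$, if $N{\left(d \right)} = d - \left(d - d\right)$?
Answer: $3820$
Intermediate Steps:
$N{\left(d \right)} = d$ ($N{\left(d \right)} = d - 0 = d + 0 = d$)
$F{\left(O \right)} = O$
$X = - \frac{13}{3}$ ($X = \frac{\left(-3\right) 3 - 4}{3} = \frac{-9 - 4}{3} = \frac{1}{3} \left(-13\right) = - \frac{13}{3} \approx -4.3333$)
$\left(-118 - 2 \left(3 + \left(\left(X + F{\left(0 \right)}\right) + 6\right)\right)\right) \left(-30\right) = \left(-118 - 2 \left(3 + \left(\left(- \frac{13}{3} + 0\right) + 6\right)\right)\right) \left(-30\right) = \left(-118 - 2 \left(3 + \left(- \frac{13}{3} + 6\right)\right)\right) \left(-30\right) = \left(-118 - 2 \left(3 + \frac{5}{3}\right)\right) \left(-30\right) = \left(-118 - \frac{28}{3}\right) \left(-30\right) = \left(- \frac{382}{3}\right) \left(-30\right) = 3820$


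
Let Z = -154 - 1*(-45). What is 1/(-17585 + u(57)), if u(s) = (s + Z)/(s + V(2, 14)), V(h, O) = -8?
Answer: -49/861717 ≈ -5.6863e-5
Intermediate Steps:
Z = -109 (Z = -154 + 45 = -109)
u(s) = (-109 + s)/(-8 + s) (u(s) = (s - 109)/(s - 8) = (-109 + s)/(-8 + s))
1/(-17585 + u(57)) = 1/(-17585 + (-109 + 57)/(-8 + 57)) = 1/(-17585 - 52/49) = 1/(-861717/49) = -49/861717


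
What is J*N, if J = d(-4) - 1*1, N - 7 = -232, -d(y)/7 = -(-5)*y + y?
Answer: -37575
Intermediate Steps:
d(y) = -42*y (d(y) = -7*(-(-5)*y + y) = -7*(5*y + y) = -42*y)
N = -225 (N = 7 - 232 = -225)
J = 167 (J = -42*(-4) - 1*1 = 168 - 1 = 167)
J*N = 167*(-225) = -37575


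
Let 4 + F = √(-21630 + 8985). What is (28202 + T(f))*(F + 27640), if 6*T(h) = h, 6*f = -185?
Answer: 2337745361/3 + 1015087*I*√1405/12 ≈ 7.7925e+8 + 3.1707e+6*I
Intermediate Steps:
f = -185/6 (f = (⅙)*(-185) = -185/6 ≈ -30.833)
T(h) = h/6
F = -4 + 3*I*√1405 (F = -4 + √(-21630 + 8985) = -4 + √(-12645) = -4 + 3*I*√1405 ≈ -4.0 + 112.45*I)
(28202 + T(f))*(F + 27640) = (28202 + (⅙)*(-185/6))*((-4 + 3*I*√1405) + 27640) = (28202 - 185/36)*(27636 + 3*I*√1405) = 1015087*(27636 + 3*I*√1405)/36 = 2337745361/3 + 1015087*I*√1405/12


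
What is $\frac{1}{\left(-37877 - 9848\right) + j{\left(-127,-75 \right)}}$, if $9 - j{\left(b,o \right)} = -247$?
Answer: $- \frac{1}{47469} \approx -2.1066 \cdot 10^{-5}$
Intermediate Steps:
$j{\left(b,o \right)} = 256$ ($j{\left(b,o \right)} = 9 - -247 = 9 + 247 = 256$)
$\frac{1}{\left(-37877 - 9848\right) + j{\left(-127,-75 \right)}} = \frac{1}{\left(-37877 - 9848\right) + 256} = \frac{1}{-47725 + 256} = \frac{1}{-47469} = - \frac{1}{47469}$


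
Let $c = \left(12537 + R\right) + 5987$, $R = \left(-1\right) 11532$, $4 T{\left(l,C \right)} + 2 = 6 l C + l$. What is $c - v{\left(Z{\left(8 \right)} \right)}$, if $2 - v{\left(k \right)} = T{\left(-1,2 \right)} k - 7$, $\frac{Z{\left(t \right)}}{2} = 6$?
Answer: $6938$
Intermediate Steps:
$Z{\left(t \right)} = 12$ ($Z{\left(t \right)} = 2 \cdot 6 = 12$)
$T{\left(l,C \right)} = - \frac{1}{2} + \frac{l}{4} + \frac{3 C l}{2}$ ($T{\left(l,C \right)} = - \frac{1}{2} + \frac{6 l C + l}{4} = - \frac{1}{2} + \frac{6 C l + l}{4} = - \frac{1}{2} + \frac{l + 6 C l}{4} = - \frac{1}{2} + \left(\frac{l}{4} + \frac{3 C l}{2}\right) = - \frac{1}{2} + \frac{l}{4} + \frac{3 C l}{2}$)
$R = -11532$
$c = 6992$ ($c = \left(12537 - 11532\right) + 5987 = 1005 + 5987 = 6992$)
$v{\left(k \right)} = 9 + \frac{15 k}{4}$ ($v{\left(k \right)} = 2 - \left(\left(- \frac{1}{2} + \frac{1}{4} \left(-1\right) + \frac{3}{2} \cdot 2 \left(-1\right)\right) k - 7\right) = 2 - \left(\left(- \frac{1}{2} - \frac{1}{4} - 3\right) k - 7\right) = 2 - \left(- \frac{15 k}{4} - 7\right) = 2 - \left(-7 - \frac{15 k}{4}\right) = 2 + \left(7 + \frac{15 k}{4}\right) = 9 + \frac{15 k}{4}$)
$c - v{\left(Z{\left(8 \right)} \right)} = 6992 - \left(9 + \frac{15}{4} \cdot 12\right) = 6992 - \left(9 + 45\right) = 6992 - 54 = 6938$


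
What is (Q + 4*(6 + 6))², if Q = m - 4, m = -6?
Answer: 1444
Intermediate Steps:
Q = -10 (Q = -6 - 4 = -10)
(Q + 4*(6 + 6))² = (-10 + 4*(6 + 6))² = (-10 + 4*12)² = (-10 + 48)² = 38² = 1444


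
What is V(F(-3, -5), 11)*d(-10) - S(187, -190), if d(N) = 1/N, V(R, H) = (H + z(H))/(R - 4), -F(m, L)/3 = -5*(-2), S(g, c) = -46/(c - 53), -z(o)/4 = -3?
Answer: -10051/82620 ≈ -0.12165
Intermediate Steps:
z(o) = 12 (z(o) = -4*(-3) = 12)
S(g, c) = -46/(-53 + c)
F(m, L) = -30 (F(m, L) = -(-15)*(-2) = -3*10 = -30)
V(R, H) = (12 + H)/(-4 + R) (V(R, H) = (H + 12)/(R - 4) = (12 + H)/(-4 + R))
V(F(-3, -5), 11)*d(-10) - S(187, -190) = ((12 + 11)/(-4 - 30))/(-10) - (-46)/(-53 - 190) = (23/(-34))*(-⅒) - (-46)/(-243) = -1/34*23*(-⅒) - (-46)*(-1)/243 = -23/34*(-⅒) - 1*46/243 = 23/340 - 46/243 = -10051/82620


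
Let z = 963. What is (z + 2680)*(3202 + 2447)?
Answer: 20579307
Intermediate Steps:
(z + 2680)*(3202 + 2447) = (963 + 2680)*(3202 + 2447) = 3643*5649 = 20579307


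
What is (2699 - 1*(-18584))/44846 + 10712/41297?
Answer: 1359314403/1852005262 ≈ 0.73397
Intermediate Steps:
(2699 - 1*(-18584))/44846 + 10712/41297 = (2699 + 18584)*(1/44846) + 10712*(1/41297) = 21283*(1/44846) + 10712/41297 = 21283/44846 + 10712/41297 = 1359314403/1852005262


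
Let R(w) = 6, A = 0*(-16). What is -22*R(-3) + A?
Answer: -132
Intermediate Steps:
A = 0
-22*R(-3) + A = -22*6 + 0 = -132 + 0 = -132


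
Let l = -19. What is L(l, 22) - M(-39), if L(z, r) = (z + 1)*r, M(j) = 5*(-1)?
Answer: -391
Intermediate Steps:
M(j) = -5
L(z, r) = r*(1 + z) (L(z, r) = (1 + z)*r = r*(1 + z))
L(l, 22) - M(-39) = 22*(1 - 19) - 1*(-5) = 22*(-18) + 5 = -396 + 5 = -391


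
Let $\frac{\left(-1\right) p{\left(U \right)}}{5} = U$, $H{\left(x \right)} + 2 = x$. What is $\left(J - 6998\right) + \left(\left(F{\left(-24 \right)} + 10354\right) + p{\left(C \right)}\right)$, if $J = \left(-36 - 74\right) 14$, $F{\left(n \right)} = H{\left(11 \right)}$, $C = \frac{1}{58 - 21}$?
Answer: $\frac{67520}{37} \approx 1824.9$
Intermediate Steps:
$H{\left(x \right)} = -2 + x$
$C = \frac{1}{37} \approx 0.027027$
$F{\left(n \right)} = 9$ ($F{\left(n \right)} = -2 + 11 = 9$)
$p{\left(U \right)} = - 5 U$
$J = -1540$ ($J = \left(-110\right) 14 = -1540$)
$\left(J - 6998\right) + \left(\left(F{\left(-24 \right)} + 10354\right) + p{\left(C \right)}\right) = \left(-1540 - 6998\right) + \left(\left(9 + 10354\right) - \frac{5}{37}\right) = -8538 + \left(10363 - \frac{5}{37}\right) = -8538 + \frac{383426}{37} = \frac{67520}{37}$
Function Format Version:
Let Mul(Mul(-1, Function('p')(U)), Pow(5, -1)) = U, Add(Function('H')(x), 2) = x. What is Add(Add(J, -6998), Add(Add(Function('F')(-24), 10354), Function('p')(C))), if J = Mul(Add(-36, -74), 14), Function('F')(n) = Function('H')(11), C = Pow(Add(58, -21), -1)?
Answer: Rational(67520, 37) ≈ 1824.9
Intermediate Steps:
Function('H')(x) = Add(-2, x)
C = Rational(1, 37) (C = Pow(37, -1) = Rational(1, 37) ≈ 0.027027)
Function('F')(n) = 9 (Function('F')(n) = Add(-2, 11) = 9)
Function('p')(U) = Mul(-5, U)
J = -1540 (J = Mul(-110, 14) = -1540)
Add(Add(J, -6998), Add(Add(Function('F')(-24), 10354), Function('p')(C))) = Add(Add(-1540, -6998), Add(Add(9, 10354), Mul(-5, Rational(1, 37)))) = Add(-8538, Add(10363, Rational(-5, 37))) = Add(-8538, Rational(383426, 37)) = Rational(67520, 37)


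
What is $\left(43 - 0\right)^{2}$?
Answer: $1849$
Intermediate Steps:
$\left(43 - 0\right)^{2} = \left(43 + 0\right)^{2} = 43^{2} = 1849$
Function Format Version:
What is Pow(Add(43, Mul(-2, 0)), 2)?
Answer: 1849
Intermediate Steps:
Pow(Add(43, Mul(-2, 0)), 2) = Pow(Add(43, 0), 2) = Pow(43, 2) = 1849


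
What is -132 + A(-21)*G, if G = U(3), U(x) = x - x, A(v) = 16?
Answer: -132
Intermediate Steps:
U(x) = 0
G = 0
-132 + A(-21)*G = -132 + 16*0 = -132 + 0 = -132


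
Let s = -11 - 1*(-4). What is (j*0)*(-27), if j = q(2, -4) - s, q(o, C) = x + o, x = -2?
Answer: 0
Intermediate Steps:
q(o, C) = -2 + o
s = -7 (s = -11 + 4 = -7)
j = 7 (j = (-2 + 2) - 1*(-7) = 0 + 7 = 7)
(j*0)*(-27) = (7*0)*(-27) = 0*(-27) = 0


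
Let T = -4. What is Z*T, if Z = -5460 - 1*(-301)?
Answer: 20636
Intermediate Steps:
Z = -5159 (Z = -5460 + 301 = -5159)
Z*T = -5159*(-4) = 20636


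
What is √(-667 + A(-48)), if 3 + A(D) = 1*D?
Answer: I*√718 ≈ 26.796*I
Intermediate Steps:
A(D) = -3 + D (A(D) = -3 + 1*D = -3 + D)
√(-667 + A(-48)) = √(-667 + (-3 - 48)) = √(-667 - 51) = √(-718) = I*√718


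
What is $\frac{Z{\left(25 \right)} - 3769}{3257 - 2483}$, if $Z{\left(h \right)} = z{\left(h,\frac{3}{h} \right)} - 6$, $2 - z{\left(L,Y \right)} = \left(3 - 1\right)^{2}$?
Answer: $- \frac{1259}{258} \approx -4.8798$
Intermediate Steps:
$z{\left(L,Y \right)} = -2$ ($z{\left(L,Y \right)} = 2 - \left(3 - 1\right)^{2} = 2 - 2^{2} = 2 - 4 = -2$)
$Z{\left(h \right)} = -8$ ($Z{\left(h \right)} = -2 - 6 = -8$)
$\frac{Z{\left(25 \right)} - 3769}{3257 - 2483} = \frac{-8 - 3769}{3257 - 2483} = - \frac{3777}{774} = \left(-3777\right) \frac{1}{774} = - \frac{1259}{258}$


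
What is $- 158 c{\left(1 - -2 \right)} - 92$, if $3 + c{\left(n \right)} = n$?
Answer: $-92$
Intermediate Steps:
$c{\left(n \right)} = -3 + n$
$- 158 c{\left(1 - -2 \right)} - 92 = - 158 \left(-3 + \left(1 - -2\right)\right) - 92 = - 158 \left(-3 + \left(1 + 2\right)\right) - 92 = - 158 \left(-3 + 3\right) - 92 = \left(-158\right) 0 - 92 = 0 - 92 = -92$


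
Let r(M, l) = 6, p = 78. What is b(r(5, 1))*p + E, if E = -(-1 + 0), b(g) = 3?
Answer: 235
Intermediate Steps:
E = 1 (E = -1*(-1) = 1)
b(r(5, 1))*p + E = 3*78 + 1 = 234 + 1 = 235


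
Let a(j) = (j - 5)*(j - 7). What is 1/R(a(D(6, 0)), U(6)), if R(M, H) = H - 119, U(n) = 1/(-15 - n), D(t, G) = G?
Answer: -21/2500 ≈ -0.0084000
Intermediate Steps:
a(j) = (-7 + j)*(-5 + j) (a(j) = (-5 + j)*(-7 + j) = (-7 + j)*(-5 + j))
R(M, H) = -119 + H
1/R(a(D(6, 0)), U(6)) = 1/(-119 - 1/(15 + 6)) = 1/(-119 - 1/21) = 1/(-2500/21) = -21/2500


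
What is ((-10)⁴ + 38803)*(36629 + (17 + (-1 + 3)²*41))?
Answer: 1796438430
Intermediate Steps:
((-10)⁴ + 38803)*(36629 + (17 + (-1 + 3)²*41)) = (10000 + 38803)*(36629 + (17 + 2²*41)) = 48803*(36629 + (17 + 4*41)) = 48803*(36629 + (17 + 164)) = 48803*(36629 + 181) = 48803*36810 = 1796438430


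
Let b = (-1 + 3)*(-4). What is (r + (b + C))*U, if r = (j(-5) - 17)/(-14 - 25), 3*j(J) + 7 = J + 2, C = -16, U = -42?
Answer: 38458/39 ≈ 986.10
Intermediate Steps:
b = -8 (b = 2*(-4) = -8)
j(J) = -5/3 + J/3 (j(J) = -7/3 + (J + 2)/3 = -7/3 + (2 + J)/3 = -7/3 + (2/3 + J/3) = -5/3 + J/3)
r = 61/117 (r = ((-5/3 + (1/3)*(-5)) - 17)/(-14 - 25) = ((-5/3 - 5/3) - 17)/(-39) = (-10/3 - 17)*(-1/39) = -61/3*(-1/39) = 61/117 ≈ 0.52137)
(r + (b + C))*U = (61/117 + (-8 - 16))*(-42) = (61/117 - 24)*(-42) = -2747/117*(-42) = 38458/39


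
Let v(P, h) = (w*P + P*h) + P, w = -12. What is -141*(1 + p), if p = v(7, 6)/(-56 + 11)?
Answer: -752/3 ≈ -250.67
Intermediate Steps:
v(P, h) = -11*P + P*h (v(P, h) = (-12*P + P*h) + P = -11*P + P*h)
p = 7/9 (p = (7*(-11 + 6))/(-56 + 11) = (7*(-5))/(-45) = -35*(-1/45) = 7/9 ≈ 0.77778)
-141*(1 + p) = -141*(1 + 7/9) = -141*16/9 = -752/3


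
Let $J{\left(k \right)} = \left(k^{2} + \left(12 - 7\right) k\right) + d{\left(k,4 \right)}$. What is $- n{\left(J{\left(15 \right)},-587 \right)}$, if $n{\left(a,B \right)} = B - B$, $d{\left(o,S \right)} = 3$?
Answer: $0$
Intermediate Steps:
$J{\left(k \right)} = 3 + k^{2} + 5 k$ ($J{\left(k \right)} = \left(k^{2} + \left(12 - 7\right) k\right) + 3 = \left(k^{2} + 5 k\right) + 3 = 3 + k^{2} + 5 k$)
$n{\left(a,B \right)} = 0$
$- n{\left(J{\left(15 \right)},-587 \right)} = \left(-1\right) 0 = 0$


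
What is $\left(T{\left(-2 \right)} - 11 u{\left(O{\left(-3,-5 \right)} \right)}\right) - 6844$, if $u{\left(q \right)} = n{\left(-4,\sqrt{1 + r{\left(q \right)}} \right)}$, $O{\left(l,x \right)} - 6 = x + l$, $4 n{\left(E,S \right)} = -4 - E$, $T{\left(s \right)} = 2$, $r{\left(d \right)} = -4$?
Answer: $-6842$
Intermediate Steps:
$n{\left(E,S \right)} = -1 - \frac{E}{4}$ ($n{\left(E,S \right)} = \frac{-4 - E}{4} = -1 - \frac{E}{4}$)
$O{\left(l,x \right)} = 6 + l + x$ ($O{\left(l,x \right)} = 6 + \left(x + l\right) = 6 + \left(l + x\right) = 6 + l + x$)
$u{\left(q \right)} = 0$ ($u{\left(q \right)} = -1 - -1 = -1 + 1 = 0$)
$\left(T{\left(-2 \right)} - 11 u{\left(O{\left(-3,-5 \right)} \right)}\right) - 6844 = \left(2 - 0\right) - 6844 = \left(2 + 0\right) - 6844 = 2 - 6844 = -6842$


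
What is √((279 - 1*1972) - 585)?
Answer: I*√2278 ≈ 47.728*I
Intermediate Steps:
√((279 - 1*1972) - 585) = √((279 - 1972) - 585) = √(-1693 - 585) = √(-2278) = I*√2278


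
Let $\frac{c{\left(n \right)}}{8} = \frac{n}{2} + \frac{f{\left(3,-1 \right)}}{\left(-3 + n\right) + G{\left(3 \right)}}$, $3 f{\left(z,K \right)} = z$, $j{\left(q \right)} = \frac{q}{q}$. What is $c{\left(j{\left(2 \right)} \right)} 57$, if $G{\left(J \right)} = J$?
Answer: $684$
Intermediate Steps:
$j{\left(q \right)} = 1$
$f{\left(z,K \right)} = \frac{z}{3}$
$c{\left(n \right)} = 4 n + \frac{8}{n}$ ($c{\left(n \right)} = 8 \left(\frac{n}{2} + \frac{\frac{1}{3} \cdot 3}{\left(-3 + n\right) + 3}\right) = 8 \left(n \frac{1}{2} + 1 \frac{1}{n}\right) = 8 \left(\frac{n}{2} + \frac{1}{n}\right) = 8 \left(\frac{1}{n} + \frac{n}{2}\right) = 4 n + \frac{8}{n}$)
$c{\left(j{\left(2 \right)} \right)} 57 = \left(4 \cdot 1 + \frac{8}{1}\right) 57 = \left(4 + 8 \cdot 1\right) 57 = \left(4 + 8\right) 57 = 12 \cdot 57 = 684$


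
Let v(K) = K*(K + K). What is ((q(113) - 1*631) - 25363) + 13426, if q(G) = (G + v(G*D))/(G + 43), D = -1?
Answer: -1934957/156 ≈ -12404.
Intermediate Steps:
v(K) = 2*K² (v(K) = K*(2*K) = 2*K²)
q(G) = (G + 2*G²)/(43 + G) (q(G) = (G + 2*(G*(-1))²)/(G + 43) = (G + 2*(-G)²)/(43 + G) = (G + 2*G²)/(43 + G))
((q(113) - 1*631) - 25363) + 13426 = ((113*(1 + 2*113)/(43 + 113) - 1*631) - 25363) + 13426 = ((113*(1 + 226)/156 - 631) - 25363) + 13426 = ((113*(1/156)*227 - 631) - 25363) + 13426 = ((25651/156 - 631) - 25363) + 13426 = (-72785/156 - 25363) + 13426 = -4029413/156 + 13426 = -1934957/156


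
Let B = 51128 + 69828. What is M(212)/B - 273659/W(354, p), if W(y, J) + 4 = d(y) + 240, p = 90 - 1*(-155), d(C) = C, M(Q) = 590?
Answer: -4137543738/8920505 ≈ -463.82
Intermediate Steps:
p = 245 (p = 90 + 155 = 245)
B = 120956
W(y, J) = 236 + y (W(y, J) = -4 + (y + 240) = -4 + (240 + y) = 236 + y)
M(212)/B - 273659/W(354, p) = 590/120956 - 273659/(236 + 354) = 590*(1/120956) - 273659/590 = 295/60478 - 273659*1/590 = 295/60478 - 273659/590 = -4137543738/8920505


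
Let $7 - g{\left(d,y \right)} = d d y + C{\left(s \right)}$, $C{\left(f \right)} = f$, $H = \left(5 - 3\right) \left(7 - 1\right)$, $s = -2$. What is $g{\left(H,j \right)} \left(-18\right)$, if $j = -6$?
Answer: $-15714$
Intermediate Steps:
$H = 12$ ($H = 2 \cdot 6 = 12$)
$g{\left(d,y \right)} = 9 - y d^{2}$ ($g{\left(d,y \right)} = 7 - \left(d d y - 2\right) = 7 - \left(d^{2} y - 2\right) = 7 - \left(y d^{2} - 2\right) = 7 - \left(-2 + y d^{2}\right) = 9 - y d^{2}$)
$g{\left(H,j \right)} \left(-18\right) = \left(9 - - 6 \cdot 12^{2}\right) \left(-18\right) = \left(9 - \left(-6\right) 144\right) \left(-18\right) = \left(9 + 864\right) \left(-18\right) = 873 \left(-18\right) = -15714$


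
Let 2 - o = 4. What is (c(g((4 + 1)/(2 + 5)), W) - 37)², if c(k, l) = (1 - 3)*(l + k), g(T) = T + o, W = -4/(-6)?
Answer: 564001/441 ≈ 1278.9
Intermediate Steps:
W = ⅔ (W = -4*(-⅙) = ⅔ ≈ 0.66667)
o = -2 (o = 2 - 1*4 = 2 - 4 = -2)
g(T) = -2 + T (g(T) = T - 2 = -2 + T)
c(k, l) = -2*k - 2*l (c(k, l) = -2*(k + l) = -2*k - 2*l)
(c(g((4 + 1)/(2 + 5)), W) - 37)² = ((-2*(-2 + (4 + 1)/(2 + 5)) - 2*⅔) - 37)² = ((-2*(-2 + 5/7) - 4/3) - 37)² = ((-2*(-9/7) - 4/3) - 37)² = ((18/7 - 4/3) - 37)² = (26/21 - 37)² = (-751/21)² = 564001/441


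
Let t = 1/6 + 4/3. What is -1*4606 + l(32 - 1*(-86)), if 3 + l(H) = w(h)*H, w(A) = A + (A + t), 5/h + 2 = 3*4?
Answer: -4314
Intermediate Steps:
h = 1/2 (h = 5/(-2 + 3*4) = 5/(-2 + 12) = 5/10 = 5*(1/10) = 1/2 ≈ 0.50000)
t = 3/2 (t = 1*(1/6) + 4*(1/3) = 1/6 + 4/3 = 3/2 ≈ 1.5000)
w(A) = 3/2 + 2*A (w(A) = A + (A + 3/2) = A + (3/2 + A) = 3/2 + 2*A)
l(H) = -3 + 5*H/2 (l(H) = -3 + (3/2 + 2*(1/2))*H = -3 + (3/2 + 1)*H = -3 + 5*H/2)
-1*4606 + l(32 - 1*(-86)) = -1*4606 + (-3 + 5*(32 - 1*(-86))/2) = -4606 + (-3 + 5*(32 + 86)/2) = -4606 + (-3 + (5/2)*118) = -4606 + (-3 + 295) = -4606 + 292 = -4314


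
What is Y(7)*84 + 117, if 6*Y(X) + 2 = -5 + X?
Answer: 117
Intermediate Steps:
Y(X) = -7/6 + X/6 (Y(X) = -1/3 + (-5 + X)/6 = -1/3 + (-5/6 + X/6) = -7/6 + X/6)
Y(7)*84 + 117 = (-7/6 + (1/6)*7)*84 + 117 = (-7/6 + 7/6)*84 + 117 = 0*84 + 117 = 0 + 117 = 117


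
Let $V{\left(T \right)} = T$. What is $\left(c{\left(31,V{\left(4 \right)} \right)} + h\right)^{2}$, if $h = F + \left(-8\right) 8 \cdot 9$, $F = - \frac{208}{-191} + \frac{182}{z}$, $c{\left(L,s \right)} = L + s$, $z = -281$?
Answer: $\frac{841715001905625}{2880576241} \approx 2.922 \cdot 10^{5}$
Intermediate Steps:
$F = \frac{23686}{53671}$ ($F = - \frac{208}{-191} + \frac{182}{-281} = \left(-208\right) \left(- \frac{1}{191}\right) + 182 \left(- \frac{1}{281}\right) = \frac{208}{191} - \frac{182}{281} = \frac{23686}{53671} \approx 0.44132$)
$h = - \frac{30890810}{53671}$ ($h = \frac{23686}{53671} + \left(-8\right) 8 \cdot 9 = \frac{23686}{53671} - 576 = - \frac{30890810}{53671} \approx -575.56$)
$\left(c{\left(31,V{\left(4 \right)} \right)} + h\right)^{2} = \left(\left(31 + 4\right) - \frac{30890810}{53671}\right)^{2} = \left(35 - \frac{30890810}{53671}\right)^{2} = \left(- \frac{29012325}{53671}\right)^{2} = \frac{841715001905625}{2880576241}$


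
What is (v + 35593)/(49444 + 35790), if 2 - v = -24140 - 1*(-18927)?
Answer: 20404/42617 ≈ 0.47878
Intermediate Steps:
v = 5215 (v = 2 - (-24140 - 1*(-18927)) = 2 - (-24140 + 18927) = 2 - 1*(-5213) = 2 + 5213 = 5215)
(v + 35593)/(49444 + 35790) = (5215 + 35593)/(49444 + 35790) = 40808/85234 = 40808*(1/85234) = 20404/42617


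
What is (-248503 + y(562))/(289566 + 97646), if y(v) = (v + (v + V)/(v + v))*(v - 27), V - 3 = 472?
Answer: 59190503/435226288 ≈ 0.13600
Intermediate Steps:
V = 475 (V = 3 + 472 = 475)
y(v) = (-27 + v)*(v + (475 + v)/(2*v)) (y(v) = (v + (v + 475)/(v + v))*(v - 27) = (v + (475 + v)/((2*v)))*(-27 + v) = (v + (475 + v)*(1/(2*v)))*(-27 + v) = (v + (475 + v)/(2*v))*(-27 + v) = (-27 + v)*(v + (475 + v)/(2*v)))
(-248503 + y(562))/(289566 + 97646) = (-248503 + (224 + 562² - 12825/2/562 - 53/2*562))/(289566 + 97646) = (-248503 + (224 + 315844 - 12825/2*1/562 - 14893))/387212 = (-248503 + (224 + 315844 - 12825/1124 - 14893))*(1/387212) = (-248503 + 338507875/1124)*(1/387212) = (59190503/1124)*(1/387212) = 59190503/435226288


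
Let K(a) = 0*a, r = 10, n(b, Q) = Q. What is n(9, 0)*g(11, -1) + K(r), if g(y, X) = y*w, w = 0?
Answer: 0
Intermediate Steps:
g(y, X) = 0 (g(y, X) = y*0 = 0)
K(a) = 0
n(9, 0)*g(11, -1) + K(r) = 0*0 + 0 = 0 + 0 = 0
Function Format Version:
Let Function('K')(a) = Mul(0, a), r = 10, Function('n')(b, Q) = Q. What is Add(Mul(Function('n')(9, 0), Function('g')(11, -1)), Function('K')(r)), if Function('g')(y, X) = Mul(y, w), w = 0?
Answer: 0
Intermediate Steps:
Function('g')(y, X) = 0 (Function('g')(y, X) = Mul(y, 0) = 0)
Function('K')(a) = 0
Add(Mul(Function('n')(9, 0), Function('g')(11, -1)), Function('K')(r)) = Add(Mul(0, 0), 0) = Add(0, 0) = 0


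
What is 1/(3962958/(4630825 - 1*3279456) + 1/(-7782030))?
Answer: 10516394099070/30839856693371 ≈ 0.34100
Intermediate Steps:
1/(3962958/(4630825 - 1*3279456) + 1/(-7782030)) = 1/(3962958/(4630825 - 3279456) - 1/7782030) = 1/(3962958/1351369 - 1/7782030) = 1/(30839856693371/10516394099070) = 10516394099070/30839856693371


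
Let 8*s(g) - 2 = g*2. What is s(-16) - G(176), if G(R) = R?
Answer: -719/4 ≈ -179.75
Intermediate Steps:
s(g) = 1/4 + g/4 (s(g) = 1/4 + (g*2)/8 = 1/4 + (2*g)/8 = 1/4 + g/4)
s(-16) - G(176) = (1/4 + (1/4)*(-16)) - 1*176 = (1/4 - 4) - 176 = -15/4 - 176 = -719/4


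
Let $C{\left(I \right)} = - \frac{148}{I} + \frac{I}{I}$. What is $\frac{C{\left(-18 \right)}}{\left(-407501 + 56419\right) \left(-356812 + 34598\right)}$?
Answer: $\frac{83}{1018111819932} \approx 8.1523 \cdot 10^{-11}$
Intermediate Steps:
$C{\left(I \right)} = 1 - \frac{148}{I}$ ($C{\left(I \right)} = - \frac{148}{I} + 1 = 1 - \frac{148}{I}$)
$\frac{C{\left(-18 \right)}}{\left(-407501 + 56419\right) \left(-356812 + 34598\right)} = \frac{\frac{1}{-18} \left(-148 - 18\right)}{\left(-407501 + 56419\right) \left(-356812 + 34598\right)} = \frac{\left(- \frac{1}{18}\right) \left(-166\right)}{\left(-351082\right) \left(-322214\right)} = \frac{83}{9 \cdot 113123535548} = \frac{83}{9} \cdot \frac{1}{113123535548} = \frac{83}{1018111819932}$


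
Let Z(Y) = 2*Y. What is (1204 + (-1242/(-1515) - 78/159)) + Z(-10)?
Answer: 31698572/26765 ≈ 1184.3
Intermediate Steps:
(1204 + (-1242/(-1515) - 78/159)) + Z(-10) = (1204 + (-1242/(-1515) - 78/159)) + 2*(-10) = (1204 + (-1242*(-1/1515) - 78*1/159)) - 20 = (1204 + (414/505 - 26/53)) - 20 = (1204 + 8812/26765) - 20 = 32233872/26765 - 20 = 31698572/26765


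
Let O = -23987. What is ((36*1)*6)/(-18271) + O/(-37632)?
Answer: 430137965/687574272 ≈ 0.62559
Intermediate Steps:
((36*1)*6)/(-18271) + O/(-37632) = ((36*1)*6)/(-18271) - 23987/(-37632) = (36*6)*(-1/18271) - 23987*(-1/37632) = 216*(-1/18271) + 23987/37632 = -216/18271 + 23987/37632 = 430137965/687574272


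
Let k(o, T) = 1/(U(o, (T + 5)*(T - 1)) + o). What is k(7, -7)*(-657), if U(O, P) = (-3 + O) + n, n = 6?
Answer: -657/17 ≈ -38.647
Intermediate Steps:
U(O, P) = 3 + O (U(O, P) = (-3 + O) + 6 = 3 + O)
k(o, T) = 1/(3 + 2*o) (k(o, T) = 1/((3 + o) + o) = 1/(3 + 2*o))
k(7, -7)*(-657) = -657/(3 + 2*7) = -657/(3 + 14) = -657/17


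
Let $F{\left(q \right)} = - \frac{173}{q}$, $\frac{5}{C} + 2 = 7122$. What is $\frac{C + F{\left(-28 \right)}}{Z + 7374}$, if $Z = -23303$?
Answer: $- \frac{61595}{158780272} \approx -0.00038793$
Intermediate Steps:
$C = \frac{1}{1424}$ ($C = \frac{5}{-2 + 7122} = \frac{5}{7120} = 5 \cdot \frac{1}{7120} = \frac{1}{1424} \approx 0.00070225$)
$\frac{C + F{\left(-28 \right)}}{Z + 7374} = \frac{\frac{1}{1424} - \frac{173}{-28}}{-23303 + 7374} = \frac{\frac{1}{1424} - - \frac{173}{28}}{-15929} = \left(\frac{1}{1424} + \frac{173}{28}\right) \left(- \frac{1}{15929}\right) = \frac{61595}{9968} \left(- \frac{1}{15929}\right) = - \frac{61595}{158780272}$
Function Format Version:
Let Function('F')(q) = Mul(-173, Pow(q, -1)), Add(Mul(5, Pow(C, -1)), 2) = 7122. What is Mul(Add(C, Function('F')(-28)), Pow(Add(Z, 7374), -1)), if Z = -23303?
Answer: Rational(-61595, 158780272) ≈ -0.00038793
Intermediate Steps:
C = Rational(1, 1424) (C = Mul(5, Pow(Add(-2, 7122), -1)) = Mul(5, Pow(7120, -1)) = Mul(5, Rational(1, 7120)) = Rational(1, 1424) ≈ 0.00070225)
Mul(Add(C, Function('F')(-28)), Pow(Add(Z, 7374), -1)) = Mul(Add(Rational(1, 1424), Mul(-173, Pow(-28, -1))), Pow(Add(-23303, 7374), -1)) = Mul(Add(Rational(1, 1424), Mul(-173, Rational(-1, 28))), Pow(-15929, -1)) = Mul(Add(Rational(1, 1424), Rational(173, 28)), Rational(-1, 15929)) = Mul(Rational(61595, 9968), Rational(-1, 15929)) = Rational(-61595, 158780272)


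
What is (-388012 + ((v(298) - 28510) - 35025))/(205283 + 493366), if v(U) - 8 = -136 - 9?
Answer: -451684/698649 ≈ -0.64651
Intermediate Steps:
v(U) = -137 (v(U) = 8 + (-136 - 9) = 8 - 145 = -137)
(-388012 + ((v(298) - 28510) - 35025))/(205283 + 493366) = (-388012 + ((-137 - 28510) - 35025))/(205283 + 493366) = (-388012 + (-28647 - 35025))/698649 = (-388012 - 63672)*(1/698649) = -451684*1/698649 = -451684/698649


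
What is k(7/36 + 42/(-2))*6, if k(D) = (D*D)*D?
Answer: -420189749/7776 ≈ -54037.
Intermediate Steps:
k(D) = D³ (k(D) = D²*D = D³)
k(7/36 + 42/(-2))*6 = (7/36 + 42/(-2))³*6 = (7*(1/36) + 42*(-½))³*6 = (7/36 - 21)³*6 = (-749/36)³*6 = -420189749/46656*6 = -420189749/7776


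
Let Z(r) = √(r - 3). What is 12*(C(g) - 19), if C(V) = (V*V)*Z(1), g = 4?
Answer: -228 + 192*I*√2 ≈ -228.0 + 271.53*I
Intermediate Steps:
Z(r) = √(-3 + r)
C(V) = I*√2*V² (C(V) = (V*V)*√(-3 + 1) = V²*√(-2) = V²*(I*√2) = I*√2*V²)
12*(C(g) - 19) = 12*(I*√2*4² - 19) = 12*(I*√2*16 - 19) = 12*(16*I*√2 - 19) = 12*(-19 + 16*I*√2) = -228 + 192*I*√2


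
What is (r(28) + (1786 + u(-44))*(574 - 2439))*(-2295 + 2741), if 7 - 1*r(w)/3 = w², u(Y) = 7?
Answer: -1492439096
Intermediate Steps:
r(w) = 21 - 3*w²
(r(28) + (1786 + u(-44))*(574 - 2439))*(-2295 + 2741) = ((21 - 3*28²) + (1786 + 7)*(574 - 2439))*(-2295 + 2741) = ((21 - 3*784) + 1793*(-1865))*446 = ((21 - 2352) - 3343945)*446 = (-2331 - 3343945)*446 = -3346276*446 = -1492439096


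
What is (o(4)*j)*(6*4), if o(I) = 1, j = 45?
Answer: 1080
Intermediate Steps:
(o(4)*j)*(6*4) = (1*45)*(6*4) = 45*24 = 1080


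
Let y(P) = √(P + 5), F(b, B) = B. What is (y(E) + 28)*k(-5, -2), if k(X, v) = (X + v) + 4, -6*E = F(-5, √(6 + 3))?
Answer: -84 - 9*√2/2 ≈ -90.364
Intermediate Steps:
E = -½ (E = -√(6 + 3)/6 = -√9/6 = -⅙*3 = -½ ≈ -0.50000)
y(P) = √(5 + P)
k(X, v) = 4 + X + v
(y(E) + 28)*k(-5, -2) = (√(5 - ½) + 28)*(4 - 5 - 2) = (√(9/2) + 28)*(-3) = (3*√2/2 + 28)*(-3) = (28 + 3*√2/2)*(-3) = -84 - 9*√2/2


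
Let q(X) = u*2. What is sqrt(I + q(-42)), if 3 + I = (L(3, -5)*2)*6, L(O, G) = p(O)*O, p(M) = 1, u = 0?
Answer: sqrt(33) ≈ 5.7446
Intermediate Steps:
q(X) = 0 (q(X) = 0*2 = 0)
L(O, G) = O (L(O, G) = 1*O = O)
I = 33 (I = -3 + (3*2)*6 = -3 + 6*6 = -3 + 36 = 33)
sqrt(I + q(-42)) = sqrt(33 + 0) = sqrt(33)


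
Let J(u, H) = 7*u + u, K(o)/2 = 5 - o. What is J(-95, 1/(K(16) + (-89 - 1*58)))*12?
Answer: -9120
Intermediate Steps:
K(o) = 10 - 2*o (K(o) = 2*(5 - o) = 10 - 2*o)
J(u, H) = 8*u
J(-95, 1/(K(16) + (-89 - 1*58)))*12 = (8*(-95))*12 = -760*12 = -9120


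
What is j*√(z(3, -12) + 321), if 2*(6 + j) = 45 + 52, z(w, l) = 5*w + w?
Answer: 85*√339/2 ≈ 782.51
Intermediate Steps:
z(w, l) = 6*w
j = 85/2 (j = -6 + (45 + 52)/2 = -6 + (½)*97 = -6 + 97/2 = 85/2 ≈ 42.500)
j*√(z(3, -12) + 321) = 85*√(6*3 + 321)/2 = 85*√(18 + 321)/2 = 85*√339/2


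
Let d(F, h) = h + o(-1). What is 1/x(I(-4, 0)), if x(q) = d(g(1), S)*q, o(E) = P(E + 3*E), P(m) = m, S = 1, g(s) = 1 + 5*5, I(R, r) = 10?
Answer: -1/30 ≈ -0.033333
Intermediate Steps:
g(s) = 26 (g(s) = 1 + 25 = 26)
o(E) = 4*E (o(E) = E + 3*E = 4*E)
d(F, h) = -4 + h (d(F, h) = h + 4*(-1) = h - 4 = -4 + h)
x(q) = -3*q (x(q) = (-4 + 1)*q = -3*q)
1/x(I(-4, 0)) = 1/(-3*10) = 1/(-30) = -1/30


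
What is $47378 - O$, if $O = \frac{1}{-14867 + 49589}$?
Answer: $\frac{1645058915}{34722} \approx 47378.0$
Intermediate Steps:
$O = \frac{1}{34722} \approx 2.88 \cdot 10^{-5}$
$47378 - O = 47378 - \frac{1}{34722} = \frac{1645058915}{34722}$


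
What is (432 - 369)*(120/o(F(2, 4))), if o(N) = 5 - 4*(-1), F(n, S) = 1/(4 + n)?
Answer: 840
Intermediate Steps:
o(N) = 9 (o(N) = 5 + 4 = 9)
(432 - 369)*(120/o(F(2, 4))) = (432 - 369)*(120/9) = 63*(120*(⅑)) = 63*(40/3) = 840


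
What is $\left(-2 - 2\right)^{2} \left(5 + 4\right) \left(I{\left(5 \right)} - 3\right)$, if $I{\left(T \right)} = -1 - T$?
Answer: $-1296$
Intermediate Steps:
$\left(-2 - 2\right)^{2} \left(5 + 4\right) \left(I{\left(5 \right)} - 3\right) = \left(-2 - 2\right)^{2} \left(5 + 4\right) \left(\left(-1 - 5\right) - 3\right) = \left(-4\right)^{2} \cdot 9 \left(\left(-1 - 5\right) - 3\right) = 16 \cdot 9 \left(-6 - 3\right) = 16 \cdot 9 \left(-9\right) = 16 \left(-81\right) = -1296$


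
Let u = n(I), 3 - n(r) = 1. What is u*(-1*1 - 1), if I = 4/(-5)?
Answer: -4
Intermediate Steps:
I = -4/5 (I = 4*(-1/5) = -4/5 ≈ -0.80000)
n(r) = 2 (n(r) = 3 - 1*1 = 3 - 1 = 2)
u = 2
u*(-1*1 - 1) = 2*(-1*1 - 1) = 2*(-1 - 1) = 2*(-2) = -4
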